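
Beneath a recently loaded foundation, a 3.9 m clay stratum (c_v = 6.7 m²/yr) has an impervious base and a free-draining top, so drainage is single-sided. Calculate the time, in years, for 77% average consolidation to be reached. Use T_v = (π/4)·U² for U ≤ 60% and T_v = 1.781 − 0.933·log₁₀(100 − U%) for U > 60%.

t ≈ 1.16 years

Drainage path length: H_d = H = 3.9 m (single drainage).
U > 60%: T_v = 1.781 − 0.933·log₁₀(100 − 77) = 0.51051.
t = T_v·H_d²/c_v = 0.51051×3.9²/6.7 = 1.159 years.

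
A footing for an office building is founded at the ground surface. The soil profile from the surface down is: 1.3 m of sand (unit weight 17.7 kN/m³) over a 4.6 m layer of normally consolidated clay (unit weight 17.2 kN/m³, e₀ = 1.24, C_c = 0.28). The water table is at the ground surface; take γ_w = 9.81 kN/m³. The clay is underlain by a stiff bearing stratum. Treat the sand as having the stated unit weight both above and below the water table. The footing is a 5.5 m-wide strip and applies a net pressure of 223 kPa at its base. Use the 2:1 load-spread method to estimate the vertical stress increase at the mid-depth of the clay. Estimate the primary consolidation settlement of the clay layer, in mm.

S_c ≈ 445 mm

Mid-depth of clay below the ground surface: z = 1.3 + 4.6/2 = 3.6 m.
Total vertical stress at mid-clay: σ_v = 17.7×1.3 + 17.2×2.3 = 62.57 kPa.
Pore pressure: u = 9.81×(3.6 − 0) = 35.316 kPa.
Initial effective stress: σ'_0 = σ_v − u = 62.57 − 35.316 = 27.254 kPa.
Stress increase at mid-clay by the 2:1 spreading method:
Δσ = qB/(B+z) = 223×5.5/(5.5+3.6) = 134.78 kPa
Final effective stress: σ'_f = σ'_0 + Δσ = 27.254 + 134.78 = 162.03 kPa.
Normally consolidated clay, so the full stress increment lies on the virgin compression line:
S_c = C_c·H/(1+e₀)·log₁₀(σ'_f/σ'_0) = 0.28×4.6/(1+1.24)×log₁₀(162.03/27.254)
    = 0.575 × 0.77417 = 0.4451 m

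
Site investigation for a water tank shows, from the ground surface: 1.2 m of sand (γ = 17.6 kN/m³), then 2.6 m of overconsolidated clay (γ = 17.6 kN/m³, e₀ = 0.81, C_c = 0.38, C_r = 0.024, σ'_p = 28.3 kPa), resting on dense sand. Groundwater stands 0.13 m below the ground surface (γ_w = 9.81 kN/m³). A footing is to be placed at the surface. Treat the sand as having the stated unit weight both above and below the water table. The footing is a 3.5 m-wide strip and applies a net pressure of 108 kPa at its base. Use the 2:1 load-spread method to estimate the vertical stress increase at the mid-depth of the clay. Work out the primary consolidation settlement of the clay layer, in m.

Mid-depth of clay below the ground surface: z = 1.2 + 2.6/2 = 2.5 m.
Total vertical stress at mid-clay: σ_v = 17.6×1.2 + 17.6×1.3 = 44 kPa.
Pore pressure: u = 9.81×(2.5 − 0.13) = 23.25 kPa.
Initial effective stress: σ'_0 = σ_v − u = 44 − 23.25 = 20.75 kPa.
Stress increase at mid-clay by the 2:1 spreading method:
Δσ = qB/(B+z) = 108×3.5/(3.5+2.5) = 63 kPa
Final effective stress: σ'_f = 20.75 + 63 = 83.75 kPa.
σ'_f = 83.75 > σ'_p = 28.3 kPa, so the stress path crosses the preconsolidation pressure — recompression up to σ'_p, then virgin compression beyond:
S_c = H/(1+e₀)·[C_r·log₁₀(σ'_p/σ'_0) + C_c·log₁₀(σ'_f/σ'_p)]
    = 2.6/1.81 × [0.024×log₁₀(28.3/20.75) + 0.38×log₁₀(83.75/28.3)]
    = 1.4365 × [0.0032344 + 0.17906] = 0.2619 m

S_c ≈ 0.262 m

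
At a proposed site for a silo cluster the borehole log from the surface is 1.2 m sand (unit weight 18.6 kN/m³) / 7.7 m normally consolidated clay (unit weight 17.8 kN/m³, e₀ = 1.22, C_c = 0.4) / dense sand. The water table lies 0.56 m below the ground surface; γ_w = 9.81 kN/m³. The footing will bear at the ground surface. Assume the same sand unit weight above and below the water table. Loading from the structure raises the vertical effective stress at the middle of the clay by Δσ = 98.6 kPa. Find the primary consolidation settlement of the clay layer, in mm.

S_c ≈ 683 mm

Mid-depth of clay below the ground surface: z = 1.2 + 7.7/2 = 5.05 m.
Total vertical stress at mid-clay: σ_v = 18.6×1.2 + 17.8×3.85 = 90.85 kPa.
Pore pressure: u = 9.81×(5.05 − 0.56) = 44.047 kPa.
Initial effective stress: σ'_0 = σ_v − u = 90.85 − 44.047 = 46.803 kPa.
Final effective stress: σ'_f = σ'_0 + Δσ = 46.803 + 98.6 = 145.4 kPa.
Normally consolidated clay, so the full stress increment lies on the virgin compression line:
S_c = C_c·H/(1+e₀)·log₁₀(σ'_f/σ'_0) = 0.4×7.7/(1+1.22)×log₁₀(145.4/46.803)
    = 1.3874 × 0.49229 = 0.683 m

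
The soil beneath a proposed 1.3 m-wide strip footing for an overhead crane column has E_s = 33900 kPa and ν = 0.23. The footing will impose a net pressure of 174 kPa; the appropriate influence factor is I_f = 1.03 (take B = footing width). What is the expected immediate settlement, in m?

Immediate (elastic) settlement: S_e = q·B·(1−ν²)/E_s · I_f.
S_e = 174 × 1.3 × (1 − 0.23²) / 33900 × 1.03
    = 174 × 1.3 × 0.9471 / 33900 × 1.03
    = 0.006509 m

S_e ≈ 0.00651 m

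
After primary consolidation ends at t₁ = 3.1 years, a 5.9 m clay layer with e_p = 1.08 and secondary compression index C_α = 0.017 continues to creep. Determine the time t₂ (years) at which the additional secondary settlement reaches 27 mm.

t₂ ≈ 11.3 years

S_s = C_α·H/(1+e_p)·log₁₀(t₂/t₁) ⇒ log₁₀(t₂/t₁) = S_s·(1+e_p)/(C_α·H).
log₁₀(t₂/t₁) = 0.027 × (1+1.08) / (0.017×5.9) = 0.5599
t₂ = t₁ × 10^0.5599 = 3.1 × 3.63 = 11.25 years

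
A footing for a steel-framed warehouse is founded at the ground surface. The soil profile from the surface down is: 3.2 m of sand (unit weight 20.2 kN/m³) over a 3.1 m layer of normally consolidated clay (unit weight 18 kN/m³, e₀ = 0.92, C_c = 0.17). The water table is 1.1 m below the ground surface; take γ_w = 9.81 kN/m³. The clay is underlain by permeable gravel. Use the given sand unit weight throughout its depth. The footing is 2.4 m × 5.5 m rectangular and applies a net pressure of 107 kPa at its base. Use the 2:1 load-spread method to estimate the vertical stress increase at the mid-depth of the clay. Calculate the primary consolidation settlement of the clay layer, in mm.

Mid-depth of clay below the ground surface: z = 3.2 + 3.1/2 = 4.75 m.
Total vertical stress at mid-clay: σ_v = 20.2×3.2 + 18×1.55 = 92.54 kPa.
Pore pressure: u = 9.81×(4.75 − 1.1) = 35.806 kPa.
Initial effective stress: σ'_0 = σ_v − u = 92.54 − 35.806 = 56.734 kPa.
Stress increase at mid-clay by the 2:1 spreading method:
Δσ = qBL/((B+z)(L+z)) = 107×2.4×5.5/((2.4+4.75)(5.5+4.75)) = 19.272 kPa
Final effective stress: σ'_f = σ'_0 + Δσ = 56.734 + 19.272 = 76.006 kPa.
Normally consolidated clay, so the full stress increment lies on the virgin compression line:
S_c = C_c·H/(1+e₀)·log₁₀(σ'_f/σ'_0) = 0.17×3.1/(1+0.92)×log₁₀(76.006/56.734)
    = 0.27448 × 0.127 = 0.03486 m

S_c ≈ 34.9 mm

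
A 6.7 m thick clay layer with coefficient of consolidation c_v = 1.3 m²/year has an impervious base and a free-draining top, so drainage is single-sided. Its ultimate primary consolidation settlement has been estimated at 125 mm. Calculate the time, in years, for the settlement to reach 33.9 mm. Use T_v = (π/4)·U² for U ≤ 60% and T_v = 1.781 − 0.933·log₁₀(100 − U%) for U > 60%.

Drainage path length: H_d = H = 6.7 m (single drainage).
U = S(t)/S_ult = 33.9/125 = 0.2712.
U ≤ 60%: T_v = (π/4)·U² = (π/4)×0.2712² = 0.057766.
t = T_v·H_d²/c_v = 0.057766×6.7²/1.3 = 1.995 years.

t ≈ 1.99 years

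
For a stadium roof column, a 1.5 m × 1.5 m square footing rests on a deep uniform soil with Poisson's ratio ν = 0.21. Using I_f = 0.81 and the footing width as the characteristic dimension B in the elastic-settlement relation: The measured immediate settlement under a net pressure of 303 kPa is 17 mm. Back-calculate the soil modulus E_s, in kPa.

E_s ≈ 20700 kPa

S_e = q·B·(1−ν²)/E_s · I_f  ⇒  E_s = q·B·(1−ν²)·I_f / S_e.
E_s = 303 × 1.5 × 0.9559 × 0.81 / 0.017 = 20700 kPa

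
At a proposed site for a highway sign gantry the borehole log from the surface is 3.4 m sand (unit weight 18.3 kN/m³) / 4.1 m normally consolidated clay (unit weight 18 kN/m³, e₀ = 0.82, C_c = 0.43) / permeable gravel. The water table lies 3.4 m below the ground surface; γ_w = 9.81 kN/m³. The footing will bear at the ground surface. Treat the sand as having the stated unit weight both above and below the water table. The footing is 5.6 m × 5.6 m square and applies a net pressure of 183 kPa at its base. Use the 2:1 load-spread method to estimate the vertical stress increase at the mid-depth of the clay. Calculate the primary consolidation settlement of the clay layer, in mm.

S_c ≈ 196 mm

Mid-depth of clay below the ground surface: z = 3.4 + 4.1/2 = 5.45 m.
Total vertical stress at mid-clay: σ_v = 18.3×3.4 + 18×2.05 = 99.12 kPa.
Pore pressure: u = 9.81×(5.45 − 3.4) = 20.11 kPa.
Initial effective stress: σ'_0 = σ_v − u = 99.12 − 20.11 = 79.01 kPa.
Stress increase at mid-clay by the 2:1 spreading method:
Δσ = qBL/((B+z)(L+z)) = 183×5.6×5.6/((5.6+5.45)(5.6+5.45)) = 47.001 kPa
Final effective stress: σ'_f = σ'_0 + Δσ = 79.01 + 47.001 = 126.01 kPa.
Normally consolidated clay, so the full stress increment lies on the virgin compression line:
S_c = C_c·H/(1+e₀)·log₁₀(σ'_f/σ'_0) = 0.43×4.1/(1+0.82)×log₁₀(126.01/79.01)
    = 0.96868 × 0.20272 = 0.1964 m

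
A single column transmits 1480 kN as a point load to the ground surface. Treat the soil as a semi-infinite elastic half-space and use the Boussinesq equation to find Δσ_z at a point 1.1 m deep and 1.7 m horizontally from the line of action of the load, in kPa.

Boussinesq vertical stress below a point load on an elastic half-space:
Δσ_z = 3P/(2πz²) · [1 + (r/z)²]^(−5/2)
r/z = 1.7/1.1 = 1.5455; [1+(r/z)²]^(−5/2) = 0.047316.
Δσ_z = 3×1480/(2π×1.1²) × 0.047316 = 584.01 × 0.047316 = 27.63 kPa

Δσ_z ≈ 27.6 kPa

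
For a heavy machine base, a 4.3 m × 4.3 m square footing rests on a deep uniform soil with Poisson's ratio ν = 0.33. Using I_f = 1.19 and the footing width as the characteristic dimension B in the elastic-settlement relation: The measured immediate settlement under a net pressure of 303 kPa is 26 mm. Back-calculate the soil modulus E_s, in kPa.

S_e = q·B·(1−ν²)/E_s · I_f  ⇒  E_s = q·B·(1−ν²)·I_f / S_e.
E_s = 303 × 4.3 × 0.8911 × 1.19 / 0.026 = 53140 kPa

E_s ≈ 53100 kPa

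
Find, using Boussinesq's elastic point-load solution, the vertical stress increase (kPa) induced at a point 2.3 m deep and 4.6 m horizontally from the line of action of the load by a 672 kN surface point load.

Boussinesq vertical stress below a point load on an elastic half-space:
Δσ_z = 3P/(2πz²) · [1 + (r/z)²]^(−5/2)
r/z = 4.6/2.3 = 2; [1+(r/z)²]^(−5/2) = 0.017889.
Δσ_z = 3×672/(2π×2.3²) × 0.017889 = 60.653 × 0.017889 = 1.085 kPa

Δσ_z ≈ 1.09 kPa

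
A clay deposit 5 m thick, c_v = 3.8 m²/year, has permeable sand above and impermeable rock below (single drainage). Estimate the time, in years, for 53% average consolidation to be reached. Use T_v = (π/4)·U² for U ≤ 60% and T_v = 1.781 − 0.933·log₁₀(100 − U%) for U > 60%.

Drainage path length: H_d = H = 5 m (single drainage).
U ≤ 60%: T_v = (π/4)·U² = (π/4)×0.53² = 0.22062.
t = T_v·H_d²/c_v = 0.22062×5²/3.8 = 1.451 years.

t ≈ 1.45 years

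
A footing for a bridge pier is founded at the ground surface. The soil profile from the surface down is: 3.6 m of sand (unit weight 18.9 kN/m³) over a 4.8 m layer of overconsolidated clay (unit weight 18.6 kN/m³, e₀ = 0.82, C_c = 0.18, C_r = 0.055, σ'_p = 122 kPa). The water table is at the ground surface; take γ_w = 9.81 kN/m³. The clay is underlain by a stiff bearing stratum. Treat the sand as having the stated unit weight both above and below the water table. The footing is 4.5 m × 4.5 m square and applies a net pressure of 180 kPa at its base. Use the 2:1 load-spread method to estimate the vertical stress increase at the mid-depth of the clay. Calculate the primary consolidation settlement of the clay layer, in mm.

S_c ≈ 30.2 mm

Mid-depth of clay below the ground surface: z = 3.6 + 4.8/2 = 6 m.
Total vertical stress at mid-clay: σ_v = 18.9×3.6 + 18.6×2.4 = 112.68 kPa.
Pore pressure: u = 9.81×(6 − 0) = 58.86 kPa.
Initial effective stress: σ'_0 = σ_v − u = 112.68 − 58.86 = 53.82 kPa.
Stress increase at mid-clay by the 2:1 spreading method:
Δσ = qBL/((B+z)(L+z)) = 180×4.5×4.5/((4.5+6)(4.5+6)) = 33.061 kPa
Final effective stress: σ'_f = 53.82 + 33.061 = 86.881 kPa.
σ'_f = 86.881 ≤ σ'_p = 122 kPa, so the clay remains overconsolidated and only the recompression index applies:
S_c = C_r·H/(1+e₀)·log₁₀(σ'_f/σ'_0) = 0.055×4.8/1.82×log₁₀(86.881/53.82)
    = 0.14506 × 0.20798 = 0.03017 m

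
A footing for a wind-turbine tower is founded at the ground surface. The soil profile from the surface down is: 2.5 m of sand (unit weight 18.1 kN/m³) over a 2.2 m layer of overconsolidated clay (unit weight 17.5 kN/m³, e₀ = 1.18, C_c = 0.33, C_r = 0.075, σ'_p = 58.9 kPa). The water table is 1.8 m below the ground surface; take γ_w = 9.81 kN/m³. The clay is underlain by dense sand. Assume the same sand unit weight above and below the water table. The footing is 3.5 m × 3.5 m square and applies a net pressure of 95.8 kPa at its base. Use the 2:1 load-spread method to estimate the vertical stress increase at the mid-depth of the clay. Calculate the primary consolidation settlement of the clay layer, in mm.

Mid-depth of clay below the ground surface: z = 2.5 + 2.2/2 = 3.6 m.
Total vertical stress at mid-clay: σ_v = 18.1×2.5 + 17.5×1.1 = 64.5 kPa.
Pore pressure: u = 9.81×(3.6 − 1.8) = 17.658 kPa.
Initial effective stress: σ'_0 = σ_v − u = 64.5 − 17.658 = 46.842 kPa.
Stress increase at mid-clay by the 2:1 spreading method:
Δσ = qBL/((B+z)(L+z)) = 95.8×3.5×3.5/((3.5+3.6)(3.5+3.6)) = 23.28 kPa
Final effective stress: σ'_f = 46.842 + 23.28 = 70.122 kPa.
σ'_f = 70.122 > σ'_p = 58.9 kPa, so the stress path crosses the preconsolidation pressure — recompression up to σ'_p, then virgin compression beyond:
S_c = H/(1+e₀)·[C_r·log₁₀(σ'_p/σ'_0) + C_c·log₁₀(σ'_f/σ'_p)]
    = 2.2/2.18 × [0.075×log₁₀(58.9/46.842) + 0.33×log₁₀(70.122/58.9)]
    = 1.0092 × [0.007461 + 0.024994] = 0.03275 m

S_c ≈ 32.8 mm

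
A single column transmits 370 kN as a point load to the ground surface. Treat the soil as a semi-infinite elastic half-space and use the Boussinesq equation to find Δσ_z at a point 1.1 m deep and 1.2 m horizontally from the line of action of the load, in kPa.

Boussinesq vertical stress below a point load on an elastic half-space:
Δσ_z = 3P/(2πz²) · [1 + (r/z)²]^(−5/2)
r/z = 1.2/1.1 = 1.0909; [1+(r/z)²]^(−5/2) = 0.14088.
Δσ_z = 3×370/(2π×1.1²) × 0.14088 = 146 × 0.14088 = 20.57 kPa

Δσ_z ≈ 20.6 kPa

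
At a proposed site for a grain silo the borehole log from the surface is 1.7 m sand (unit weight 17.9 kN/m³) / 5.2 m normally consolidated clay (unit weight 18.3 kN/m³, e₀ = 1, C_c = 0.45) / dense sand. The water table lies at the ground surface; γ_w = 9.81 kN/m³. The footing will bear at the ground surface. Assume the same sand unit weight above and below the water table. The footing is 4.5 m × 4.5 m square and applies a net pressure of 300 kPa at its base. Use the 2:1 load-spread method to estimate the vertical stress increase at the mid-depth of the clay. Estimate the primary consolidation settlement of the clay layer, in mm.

S_c ≈ 589 mm

Mid-depth of clay below the ground surface: z = 1.7 + 5.2/2 = 4.3 m.
Total vertical stress at mid-clay: σ_v = 17.9×1.7 + 18.3×2.6 = 78.01 kPa.
Pore pressure: u = 9.81×(4.3 − 0) = 42.183 kPa.
Initial effective stress: σ'_0 = σ_v − u = 78.01 − 42.183 = 35.827 kPa.
Stress increase at mid-clay by the 2:1 spreading method:
Δσ = qBL/((B+z)(L+z)) = 300×4.5×4.5/((4.5+4.3)(4.5+4.3)) = 78.448 kPa
Final effective stress: σ'_f = σ'_0 + Δσ = 35.827 + 78.448 = 114.27 kPa.
Normally consolidated clay, so the full stress increment lies on the virgin compression line:
S_c = C_c·H/(1+e₀)·log₁₀(σ'_f/σ'_0) = 0.45×5.2/(1+1)×log₁₀(114.27/35.827)
    = 1.17 × 0.50372 = 0.5894 m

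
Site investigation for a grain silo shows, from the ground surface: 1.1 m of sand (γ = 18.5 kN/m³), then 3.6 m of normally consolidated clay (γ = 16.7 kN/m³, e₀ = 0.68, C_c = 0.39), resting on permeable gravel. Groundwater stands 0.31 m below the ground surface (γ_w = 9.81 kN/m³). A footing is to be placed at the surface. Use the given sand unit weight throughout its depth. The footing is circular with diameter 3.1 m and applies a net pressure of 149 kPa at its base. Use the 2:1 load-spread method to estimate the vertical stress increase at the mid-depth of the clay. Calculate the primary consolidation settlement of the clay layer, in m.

S_c ≈ 0.346 m

Mid-depth of clay below the ground surface: z = 1.1 + 3.6/2 = 2.9 m.
Total vertical stress at mid-clay: σ_v = 18.5×1.1 + 16.7×1.8 = 50.41 kPa.
Pore pressure: u = 9.81×(2.9 − 0.31) = 25.408 kPa.
Initial effective stress: σ'_0 = σ_v − u = 50.41 − 25.408 = 25.002 kPa.
Stress increase at mid-clay by the 2:1 spreading method:
Δσ ≈ qD²/(D+z)² = 149×3.1²/(3.1+2.9)² = 39.775 kPa
Final effective stress: σ'_f = σ'_0 + Δσ = 25.002 + 39.775 = 64.777 kPa.
Normally consolidated clay, so the full stress increment lies on the virgin compression line:
S_c = C_c·H/(1+e₀)·log₁₀(σ'_f/σ'_0) = 0.39×3.6/(1+0.68)×log₁₀(64.777/25.002)
    = 0.83571 × 0.41345 = 0.3455 m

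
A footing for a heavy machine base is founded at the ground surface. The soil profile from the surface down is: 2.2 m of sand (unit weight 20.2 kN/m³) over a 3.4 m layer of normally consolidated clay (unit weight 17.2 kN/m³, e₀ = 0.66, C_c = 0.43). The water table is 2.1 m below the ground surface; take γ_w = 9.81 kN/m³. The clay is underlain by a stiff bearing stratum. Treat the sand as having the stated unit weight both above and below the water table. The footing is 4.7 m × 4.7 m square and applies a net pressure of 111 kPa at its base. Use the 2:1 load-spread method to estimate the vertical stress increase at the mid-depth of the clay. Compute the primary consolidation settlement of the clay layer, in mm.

S_c ≈ 178 mm

Mid-depth of clay below the ground surface: z = 2.2 + 3.4/2 = 3.9 m.
Total vertical stress at mid-clay: σ_v = 20.2×2.2 + 17.2×1.7 = 73.68 kPa.
Pore pressure: u = 9.81×(3.9 − 2.1) = 17.658 kPa.
Initial effective stress: σ'_0 = σ_v − u = 73.68 − 17.658 = 56.022 kPa.
Stress increase at mid-clay by the 2:1 spreading method:
Δσ = qBL/((B+z)(L+z)) = 111×4.7×4.7/((4.7+3.9)(4.7+3.9)) = 33.153 kPa
Final effective stress: σ'_f = σ'_0 + Δσ = 56.022 + 33.153 = 89.175 kPa.
Normally consolidated clay, so the full stress increment lies on the virgin compression line:
S_c = C_c·H/(1+e₀)·log₁₀(σ'_f/σ'_0) = 0.43×3.4/(1+0.66)×log₁₀(89.175/56.022)
    = 0.88072 × 0.20188 = 0.1778 m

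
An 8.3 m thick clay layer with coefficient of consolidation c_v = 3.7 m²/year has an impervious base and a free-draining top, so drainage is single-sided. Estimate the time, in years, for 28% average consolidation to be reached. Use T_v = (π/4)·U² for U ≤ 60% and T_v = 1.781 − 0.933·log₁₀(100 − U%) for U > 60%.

Drainage path length: H_d = H = 8.3 m (single drainage).
U ≤ 60%: T_v = (π/4)·U² = (π/4)×0.28² = 0.061575.
t = T_v·H_d²/c_v = 0.061575×8.3²/3.7 = 1.146 years.

t ≈ 1.15 years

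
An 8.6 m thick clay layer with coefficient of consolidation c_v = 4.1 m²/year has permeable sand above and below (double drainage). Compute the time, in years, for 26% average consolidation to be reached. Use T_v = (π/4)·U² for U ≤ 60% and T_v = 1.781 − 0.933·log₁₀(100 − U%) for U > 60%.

Drainage path length: H_d = H/2 = 4.3 m (double drainage).
U ≤ 60%: T_v = (π/4)·U² = (π/4)×0.26² = 0.053093.
t = T_v·H_d²/c_v = 0.053093×4.3²/4.1 = 0.2394 years.

t ≈ 0.239 years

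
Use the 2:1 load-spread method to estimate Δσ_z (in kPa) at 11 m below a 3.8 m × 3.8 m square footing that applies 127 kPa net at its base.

Δσ_z ≈ 8.37 kPa

By the 2:1 method the load spreads at 1 horizontal : 2 vertical, so at depth z the loaded area has grown by z in each plan dimension:
Δσ = qBL/((B+z)(L+z)) = 127×3.8×3.8/((3.8+11)(3.8+11)) = 8.3724 kPa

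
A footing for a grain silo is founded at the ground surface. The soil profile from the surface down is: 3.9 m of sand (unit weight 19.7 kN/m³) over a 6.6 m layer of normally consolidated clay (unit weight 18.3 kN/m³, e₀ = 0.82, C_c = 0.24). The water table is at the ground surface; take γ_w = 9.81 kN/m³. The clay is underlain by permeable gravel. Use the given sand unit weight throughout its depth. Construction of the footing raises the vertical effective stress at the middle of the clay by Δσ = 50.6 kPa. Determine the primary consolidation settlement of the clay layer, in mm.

S_c ≈ 214 mm

Mid-depth of clay below the ground surface: z = 3.9 + 6.6/2 = 7.2 m.
Total vertical stress at mid-clay: σ_v = 19.7×3.9 + 18.3×3.3 = 137.22 kPa.
Pore pressure: u = 9.81×(7.2 − 0) = 70.632 kPa.
Initial effective stress: σ'_0 = σ_v − u = 137.22 − 70.632 = 66.588 kPa.
Final effective stress: σ'_f = σ'_0 + Δσ = 66.588 + 50.6 = 117.19 kPa.
Normally consolidated clay, so the full stress increment lies on the virgin compression line:
S_c = C_c·H/(1+e₀)·log₁₀(σ'_f/σ'_0) = 0.24×6.6/(1+0.82)×log₁₀(117.19/66.588)
    = 0.87033 × 0.24549 = 0.2137 m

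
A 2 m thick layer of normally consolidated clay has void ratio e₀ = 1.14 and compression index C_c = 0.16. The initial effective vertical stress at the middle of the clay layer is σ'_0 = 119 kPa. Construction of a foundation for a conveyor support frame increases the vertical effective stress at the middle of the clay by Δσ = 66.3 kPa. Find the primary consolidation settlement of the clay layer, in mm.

S_c ≈ 28.8 mm

Final effective stress: σ'_f = σ'_0 + Δσ = 119 + 66.3 = 185.3 kPa.
Normally consolidated clay, so the full stress increment lies on the virgin compression line:
S_c = C_c·H/(1+e₀)·log₁₀(σ'_f/σ'_0) = 0.16×2/(1+1.14)×log₁₀(185.3/119)
    = 0.14953 × 0.19233 = 0.02876 m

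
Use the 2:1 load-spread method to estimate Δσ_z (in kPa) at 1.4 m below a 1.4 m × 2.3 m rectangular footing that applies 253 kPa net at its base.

Δσ_z ≈ 78.6 kPa

By the 2:1 method the load spreads at 1 horizontal : 2 vertical, so at depth z the loaded area has grown by z in each plan dimension:
Δσ = qBL/((B+z)(L+z)) = 253×1.4×2.3/((1.4+1.4)(2.3+1.4)) = 78.635 kPa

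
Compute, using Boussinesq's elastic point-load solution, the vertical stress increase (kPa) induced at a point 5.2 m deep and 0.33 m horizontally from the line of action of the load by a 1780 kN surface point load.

Δσ_z ≈ 31.1 kPa

Boussinesq vertical stress below a point load on an elastic half-space:
Δσ_z = 3P/(2πz²) · [1 + (r/z)²]^(−5/2)
r/z = 0.33/5.2 = 0.063462; [1+(r/z)²]^(−5/2) = 0.99.
Δσ_z = 3×1780/(2π×5.2²) × 0.99 = 31.431 × 0.99 = 31.12 kPa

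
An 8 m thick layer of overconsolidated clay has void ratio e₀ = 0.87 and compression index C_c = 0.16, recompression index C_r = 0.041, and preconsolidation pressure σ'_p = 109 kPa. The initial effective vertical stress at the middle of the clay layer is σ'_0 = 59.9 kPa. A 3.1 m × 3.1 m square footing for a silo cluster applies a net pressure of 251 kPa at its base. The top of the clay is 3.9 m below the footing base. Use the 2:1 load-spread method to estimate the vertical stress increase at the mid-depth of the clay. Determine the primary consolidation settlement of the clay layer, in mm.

S_c ≈ 21.9 mm

Mid-depth of clay below the footing base: z = 3.9 + 8/2 = 7.9 m.
Stress increase at mid-clay by the 2:1 spreading method:
Δσ = qBL/((B+z)(L+z)) = 251×3.1×3.1/((3.1+7.9)(3.1+7.9)) = 19.935 kPa
Final effective stress: σ'_f = 59.9 + 19.935 = 79.835 kPa.
σ'_f = 79.835 ≤ σ'_p = 109 kPa, so the clay remains overconsolidated and only the recompression index applies:
S_c = C_r·H/(1+e₀)·log₁₀(σ'_f/σ'_0) = 0.041×8/1.87×log₁₀(79.835/59.9)
    = 0.1754 × 0.12477 = 0.02188 m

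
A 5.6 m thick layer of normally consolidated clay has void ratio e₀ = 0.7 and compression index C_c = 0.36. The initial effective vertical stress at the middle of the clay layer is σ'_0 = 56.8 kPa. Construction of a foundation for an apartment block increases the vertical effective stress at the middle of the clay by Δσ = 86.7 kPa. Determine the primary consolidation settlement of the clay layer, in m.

S_c ≈ 0.477 m

Final effective stress: σ'_f = σ'_0 + Δσ = 56.8 + 86.7 = 143.5 kPa.
Normally consolidated clay, so the full stress increment lies on the virgin compression line:
S_c = C_c·H/(1+e₀)·log₁₀(σ'_f/σ'_0) = 0.36×5.6/(1+0.7)×log₁₀(143.5/56.8)
    = 1.1859 × 0.4025 = 0.4773 m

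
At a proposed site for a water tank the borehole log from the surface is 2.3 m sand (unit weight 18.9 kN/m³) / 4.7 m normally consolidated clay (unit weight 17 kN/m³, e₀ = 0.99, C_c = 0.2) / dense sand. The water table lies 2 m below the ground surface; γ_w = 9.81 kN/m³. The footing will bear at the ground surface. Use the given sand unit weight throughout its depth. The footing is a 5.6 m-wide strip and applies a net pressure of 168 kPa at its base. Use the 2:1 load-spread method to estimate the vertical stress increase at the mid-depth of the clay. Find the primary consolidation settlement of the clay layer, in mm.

Mid-depth of clay below the ground surface: z = 2.3 + 4.7/2 = 4.65 m.
Total vertical stress at mid-clay: σ_v = 18.9×2.3 + 17×2.35 = 83.42 kPa.
Pore pressure: u = 9.81×(4.65 − 2) = 25.997 kPa.
Initial effective stress: σ'_0 = σ_v − u = 83.42 − 25.997 = 57.423 kPa.
Stress increase at mid-clay by the 2:1 spreading method:
Δσ = qB/(B+z) = 168×5.6/(5.6+4.65) = 91.785 kPa
Final effective stress: σ'_f = σ'_0 + Δσ = 57.423 + 91.785 = 149.21 kPa.
Normally consolidated clay, so the full stress increment lies on the virgin compression line:
S_c = C_c·H/(1+e₀)·log₁₀(σ'_f/σ'_0) = 0.2×4.7/(1+0.99)×log₁₀(149.21/57.423)
    = 0.47236 × 0.41471 = 0.1959 m

S_c ≈ 196 mm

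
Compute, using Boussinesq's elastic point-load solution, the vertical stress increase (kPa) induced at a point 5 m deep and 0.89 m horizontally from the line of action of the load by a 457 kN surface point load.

Boussinesq vertical stress below a point load on an elastic half-space:
Δσ_z = 3P/(2πz²) · [1 + (r/z)²]^(−5/2)
r/z = 0.89/5 = 0.178; [1+(r/z)²]^(−5/2) = 0.92498.
Δσ_z = 3×457/(2π×5²) × 0.92498 = 8.7281 × 0.92498 = 8.073 kPa

Δσ_z ≈ 8.07 kPa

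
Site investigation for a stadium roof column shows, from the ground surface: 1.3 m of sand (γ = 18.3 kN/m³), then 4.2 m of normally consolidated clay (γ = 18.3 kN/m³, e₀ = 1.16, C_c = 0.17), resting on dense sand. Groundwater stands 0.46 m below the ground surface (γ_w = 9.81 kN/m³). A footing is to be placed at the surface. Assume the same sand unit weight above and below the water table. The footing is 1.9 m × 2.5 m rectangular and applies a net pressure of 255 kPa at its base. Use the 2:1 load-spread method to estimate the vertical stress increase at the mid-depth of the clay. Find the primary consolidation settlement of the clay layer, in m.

S_c ≈ 0.111 m

Mid-depth of clay below the ground surface: z = 1.3 + 4.2/2 = 3.4 m.
Total vertical stress at mid-clay: σ_v = 18.3×1.3 + 18.3×2.1 = 62.22 kPa.
Pore pressure: u = 9.81×(3.4 − 0.46) = 28.841 kPa.
Initial effective stress: σ'_0 = σ_v − u = 62.22 − 28.841 = 33.379 kPa.
Stress increase at mid-clay by the 2:1 spreading method:
Δσ = qBL/((B+z)(L+z)) = 255×1.9×2.5/((1.9+3.4)(2.5+3.4)) = 38.735 kPa
Final effective stress: σ'_f = σ'_0 + Δσ = 33.379 + 38.735 = 72.114 kPa.
Normally consolidated clay, so the full stress increment lies on the virgin compression line:
S_c = C_c·H/(1+e₀)·log₁₀(σ'_f/σ'_0) = 0.17×4.2/(1+1.16)×log₁₀(72.114/33.379)
    = 0.33056 × 0.33455 = 0.1106 m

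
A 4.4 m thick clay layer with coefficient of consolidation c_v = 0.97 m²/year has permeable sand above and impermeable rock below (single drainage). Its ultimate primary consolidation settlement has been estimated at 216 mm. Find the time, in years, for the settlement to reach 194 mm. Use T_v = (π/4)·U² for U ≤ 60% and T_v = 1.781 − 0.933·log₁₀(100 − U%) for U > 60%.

Drainage path length: H_d = H = 4.4 m (single drainage).
U = S(t)/S_ult = 194/216 = 0.8981.
U > 60%: T_v = 1.781 − 0.933·log₁₀(100 − 89.815) = 0.84056.
t = T_v·H_d²/c_v = 0.84056×4.4²/0.97 = 16.78 years.

t ≈ 16.8 years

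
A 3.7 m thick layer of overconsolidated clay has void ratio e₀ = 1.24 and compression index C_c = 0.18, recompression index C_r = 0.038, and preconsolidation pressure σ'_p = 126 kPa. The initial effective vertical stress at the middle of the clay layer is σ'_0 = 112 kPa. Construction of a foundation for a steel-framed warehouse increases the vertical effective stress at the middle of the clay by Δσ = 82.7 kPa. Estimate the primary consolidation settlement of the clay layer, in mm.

S_c ≈ 59.4 mm

Final effective stress: σ'_f = 112 + 82.7 = 194.7 kPa.
σ'_f = 194.7 > σ'_p = 126 kPa, so the stress path crosses the preconsolidation pressure — recompression up to σ'_p, then virgin compression beyond:
S_c = H/(1+e₀)·[C_r·log₁₀(σ'_p/σ'_0) + C_c·log₁₀(σ'_f/σ'_p)]
    = 3.7/2.24 × [0.038×log₁₀(126/112) + 0.18×log₁₀(194.7/126)]
    = 1.6518 × [0.0019438 + 0.034019] = 0.0594 m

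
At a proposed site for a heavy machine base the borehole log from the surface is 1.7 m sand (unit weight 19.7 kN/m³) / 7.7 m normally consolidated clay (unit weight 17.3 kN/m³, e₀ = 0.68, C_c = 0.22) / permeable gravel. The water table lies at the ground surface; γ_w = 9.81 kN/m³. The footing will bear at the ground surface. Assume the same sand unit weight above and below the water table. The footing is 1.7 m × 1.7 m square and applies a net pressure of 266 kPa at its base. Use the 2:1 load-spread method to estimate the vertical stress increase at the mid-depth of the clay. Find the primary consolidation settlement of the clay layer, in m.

Mid-depth of clay below the ground surface: z = 1.7 + 7.7/2 = 5.55 m.
Total vertical stress at mid-clay: σ_v = 19.7×1.7 + 17.3×3.85 = 100.09 kPa.
Pore pressure: u = 9.81×(5.55 − 0) = 54.446 kPa.
Initial effective stress: σ'_0 = σ_v − u = 100.09 − 54.446 = 45.644 kPa.
Stress increase at mid-clay by the 2:1 spreading method:
Δσ = qBL/((B+z)(L+z)) = 266×1.7×1.7/((1.7+5.55)(1.7+5.55)) = 14.625 kPa
Final effective stress: σ'_f = σ'_0 + Δσ = 45.644 + 14.625 = 60.269 kPa.
Normally consolidated clay, so the full stress increment lies on the virgin compression line:
S_c = C_c·H/(1+e₀)·log₁₀(σ'_f/σ'_0) = 0.22×7.7/(1+0.68)×log₁₀(60.269/45.644)
    = 1.0083 × 0.12071 = 0.1217 m

S_c ≈ 0.122 m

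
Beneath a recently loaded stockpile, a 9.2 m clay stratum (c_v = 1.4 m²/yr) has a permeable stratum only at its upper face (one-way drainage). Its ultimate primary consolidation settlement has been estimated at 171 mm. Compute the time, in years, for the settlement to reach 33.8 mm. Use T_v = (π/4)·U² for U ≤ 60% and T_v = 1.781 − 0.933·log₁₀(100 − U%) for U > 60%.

Drainage path length: H_d = H = 9.2 m (single drainage).
U = S(t)/S_ult = 33.8/171 = 0.1977.
U ≤ 60%: T_v = (π/4)·U² = (π/4)×0.19766² = 0.030685.
t = T_v·H_d²/c_v = 0.030685×9.2²/1.4 = 1.855 years.

t ≈ 1.86 years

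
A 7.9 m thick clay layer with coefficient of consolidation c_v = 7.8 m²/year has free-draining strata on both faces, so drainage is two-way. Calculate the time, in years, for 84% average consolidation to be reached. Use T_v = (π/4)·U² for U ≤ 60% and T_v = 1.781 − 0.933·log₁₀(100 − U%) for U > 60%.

t ≈ 1.32 years

Drainage path length: H_d = H/2 = 3.95 m (double drainage).
U > 60%: T_v = 1.781 − 0.933·log₁₀(100 − 84) = 0.65756.
t = T_v·H_d²/c_v = 0.65756×3.95²/7.8 = 1.315 years.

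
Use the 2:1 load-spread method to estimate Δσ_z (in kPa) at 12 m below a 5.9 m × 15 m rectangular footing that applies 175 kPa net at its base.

By the 2:1 method the load spreads at 1 horizontal : 2 vertical, so at depth z the loaded area has grown by z in each plan dimension:
Δσ = qBL/((B+z)(L+z)) = 175×5.9×15/((5.9+12)(15+12)) = 32.045 kPa

Δσ_z ≈ 32 kPa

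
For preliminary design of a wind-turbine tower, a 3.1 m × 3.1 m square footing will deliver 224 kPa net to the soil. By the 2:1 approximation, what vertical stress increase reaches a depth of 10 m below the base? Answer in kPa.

By the 2:1 method the load spreads at 1 horizontal : 2 vertical, so at depth z the loaded area has grown by z in each plan dimension:
Δσ = qBL/((B+z)(L+z)) = 224×3.1×3.1/((3.1+10)(3.1+10)) = 12.544 kPa

Δσ_z ≈ 12.5 kPa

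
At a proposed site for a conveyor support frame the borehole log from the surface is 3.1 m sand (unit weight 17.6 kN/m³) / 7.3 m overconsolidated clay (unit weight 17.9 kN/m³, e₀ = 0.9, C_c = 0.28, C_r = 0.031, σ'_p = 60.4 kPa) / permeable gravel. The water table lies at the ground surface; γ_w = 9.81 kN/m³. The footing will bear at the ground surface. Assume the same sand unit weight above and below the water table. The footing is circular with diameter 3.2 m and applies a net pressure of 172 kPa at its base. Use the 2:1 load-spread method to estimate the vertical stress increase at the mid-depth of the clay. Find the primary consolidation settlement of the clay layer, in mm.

Mid-depth of clay below the ground surface: z = 3.1 + 7.3/2 = 6.75 m.
Total vertical stress at mid-clay: σ_v = 17.6×3.1 + 17.9×3.65 = 119.9 kPa.
Pore pressure: u = 9.81×(6.75 − 0) = 66.218 kPa.
Initial effective stress: σ'_0 = σ_v − u = 119.9 − 66.218 = 53.682 kPa.
Stress increase at mid-clay by the 2:1 spreading method:
Δσ ≈ qD²/(D+z)² = 172×3.2²/(3.2+6.75)² = 17.79 kPa
Final effective stress: σ'_f = 53.682 + 17.79 = 71.472 kPa.
σ'_f = 71.472 > σ'_p = 60.4 kPa, so the stress path crosses the preconsolidation pressure — recompression up to σ'_p, then virgin compression beyond:
S_c = H/(1+e₀)·[C_r·log₁₀(σ'_p/σ'_0) + C_c·log₁₀(σ'_f/σ'_p)]
    = 7.3/1.9 × [0.031×log₁₀(60.4/53.682) + 0.28×log₁₀(71.472/60.4)]
    = 3.8421 × [0.0015875 + 0.020468] = 0.08474 m

S_c ≈ 84.7 mm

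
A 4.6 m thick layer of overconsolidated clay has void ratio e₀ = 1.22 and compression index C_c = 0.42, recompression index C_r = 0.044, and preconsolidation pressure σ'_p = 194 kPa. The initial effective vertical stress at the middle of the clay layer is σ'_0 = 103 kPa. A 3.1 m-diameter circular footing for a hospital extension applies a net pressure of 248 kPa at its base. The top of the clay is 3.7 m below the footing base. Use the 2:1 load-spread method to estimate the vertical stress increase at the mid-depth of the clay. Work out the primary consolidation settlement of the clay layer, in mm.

Mid-depth of clay below the footing base: z = 3.7 + 4.6/2 = 6 m.
Stress increase at mid-clay by the 2:1 spreading method:
Δσ ≈ qD²/(D+z)² = 248×3.1²/(3.1+6)² = 28.78 kPa
Final effective stress: σ'_f = 103 + 28.78 = 131.78 kPa.
σ'_f = 131.78 ≤ σ'_p = 194 kPa, so the clay remains overconsolidated and only the recompression index applies:
S_c = C_r·H/(1+e₀)·log₁₀(σ'_f/σ'_0) = 0.044×4.6/2.22×log₁₀(131.78/103)
    = 0.091172 × 0.10701 = 0.009756 m

S_c ≈ 9.76 mm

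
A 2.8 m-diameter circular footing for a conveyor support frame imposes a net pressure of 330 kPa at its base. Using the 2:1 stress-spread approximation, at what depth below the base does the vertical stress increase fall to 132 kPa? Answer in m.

2:1 spreading — at depth z the loaded area has grown by z in each plan dimension:
qD²/(D+z)² = Δσ_z ⇒ z = D(√(q/Δσ_z) − 1) = 2.8×(√(330/132) − 1) = 1.627 m

z ≈ 1.63 m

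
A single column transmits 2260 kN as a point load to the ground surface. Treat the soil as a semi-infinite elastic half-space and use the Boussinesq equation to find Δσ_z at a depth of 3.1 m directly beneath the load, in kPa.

Δσ_z ≈ 112 kPa

Boussinesq vertical stress below a point load on an elastic half-space:
Δσ_z = 3P/(2πz²) · [1 + (r/z)²]^(−5/2)
r/z = 0/3.1 = 0; [1+(r/z)²]^(−5/2) = 1.
Δσ_z = 3×2260/(2π×3.1²) × 1 = 112.29 × 1 = 112.3 kPa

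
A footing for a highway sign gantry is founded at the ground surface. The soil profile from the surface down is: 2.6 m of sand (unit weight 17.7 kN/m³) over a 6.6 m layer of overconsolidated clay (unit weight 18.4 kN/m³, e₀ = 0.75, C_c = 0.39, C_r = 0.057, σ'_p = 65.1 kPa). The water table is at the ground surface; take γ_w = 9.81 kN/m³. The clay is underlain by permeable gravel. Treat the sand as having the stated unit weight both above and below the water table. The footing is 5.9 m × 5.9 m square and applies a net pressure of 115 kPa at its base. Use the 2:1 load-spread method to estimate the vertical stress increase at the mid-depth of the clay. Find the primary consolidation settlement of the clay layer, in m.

S_c ≈ 0.139 m

Mid-depth of clay below the ground surface: z = 2.6 + 6.6/2 = 5.9 m.
Total vertical stress at mid-clay: σ_v = 17.7×2.6 + 18.4×3.3 = 106.74 kPa.
Pore pressure: u = 9.81×(5.9 − 0) = 57.879 kPa.
Initial effective stress: σ'_0 = σ_v − u = 106.74 − 57.879 = 48.861 kPa.
Stress increase at mid-clay by the 2:1 spreading method:
Δσ = qBL/((B+z)(L+z)) = 115×5.9×5.9/((5.9+5.9)(5.9+5.9)) = 28.75 kPa
Final effective stress: σ'_f = 48.861 + 28.75 = 77.611 kPa.
σ'_f = 77.611 > σ'_p = 65.1 kPa, so the stress path crosses the preconsolidation pressure — recompression up to σ'_p, then virgin compression beyond:
S_c = H/(1+e₀)·[C_r·log₁₀(σ'_p/σ'_0) + C_c·log₁₀(σ'_f/σ'_p)]
    = 6.6/1.75 × [0.057×log₁₀(65.1/48.861) + 0.39×log₁₀(77.611/65.1)]
    = 3.7714 × [0.0071033 + 0.029773] = 0.1391 m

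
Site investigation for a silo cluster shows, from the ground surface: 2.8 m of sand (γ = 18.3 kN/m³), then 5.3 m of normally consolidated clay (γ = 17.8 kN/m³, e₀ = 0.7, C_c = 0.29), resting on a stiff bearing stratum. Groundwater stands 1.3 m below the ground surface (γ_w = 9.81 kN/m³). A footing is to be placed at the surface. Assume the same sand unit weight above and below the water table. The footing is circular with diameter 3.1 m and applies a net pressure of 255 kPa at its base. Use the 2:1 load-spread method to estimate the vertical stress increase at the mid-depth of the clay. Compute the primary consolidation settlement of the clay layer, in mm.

Mid-depth of clay below the ground surface: z = 2.8 + 5.3/2 = 5.45 m.
Total vertical stress at mid-clay: σ_v = 18.3×2.8 + 17.8×2.65 = 98.41 kPa.
Pore pressure: u = 9.81×(5.45 − 1.3) = 40.712 kPa.
Initial effective stress: σ'_0 = σ_v − u = 98.41 − 40.712 = 57.698 kPa.
Stress increase at mid-clay by the 2:1 spreading method:
Δσ ≈ qD²/(D+z)² = 255×3.1²/(3.1+5.45)² = 33.522 kPa
Final effective stress: σ'_f = σ'_0 + Δσ = 57.698 + 33.522 = 91.22 kPa.
Normally consolidated clay, so the full stress increment lies on the virgin compression line:
S_c = C_c·H/(1+e₀)·log₁₀(σ'_f/σ'_0) = 0.29×5.3/(1+0.7)×log₁₀(91.22/57.698)
    = 0.90412 × 0.19893 = 0.1799 m

S_c ≈ 180 mm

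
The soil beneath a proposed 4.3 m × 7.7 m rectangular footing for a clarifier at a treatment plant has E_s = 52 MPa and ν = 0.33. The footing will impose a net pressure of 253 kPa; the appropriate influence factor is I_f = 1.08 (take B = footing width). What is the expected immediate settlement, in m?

S_e ≈ 0.0201 m

Immediate (elastic) settlement: S_e = q·B·(1−ν²)/E_s · I_f.
E_s = 52 MPa = 52000 kPa.
S_e = 253 × 4.3 × (1 − 0.33²) / 52000 × 1.08
    = 253 × 4.3 × 0.8911 / 52000 × 1.08
    = 0.02013 m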